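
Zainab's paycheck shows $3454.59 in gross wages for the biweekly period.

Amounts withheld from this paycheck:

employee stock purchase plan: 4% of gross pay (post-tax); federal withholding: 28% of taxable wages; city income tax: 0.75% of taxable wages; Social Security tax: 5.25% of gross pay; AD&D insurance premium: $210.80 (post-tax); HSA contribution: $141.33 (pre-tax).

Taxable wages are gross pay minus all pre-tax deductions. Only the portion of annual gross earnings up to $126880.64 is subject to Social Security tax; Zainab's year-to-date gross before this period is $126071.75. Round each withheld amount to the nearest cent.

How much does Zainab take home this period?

HSA contribution: $141.33
Taxable wages = $3454.59 − $141.33 = $3313.26
Federal withholding: $3313.26 × 0.28 = $927.71
City income tax: $3313.26 × 0.0075 = $24.85
Social Security tax: only $126880.64 − $126071.75 = $808.89 of this check is subject → $808.89 × 0.0525 = $42.47
Employee stock purchase plan: $3454.59 × 0.04 = $138.18
AD&D insurance premium: $210.80
Total deductions = $141.33 + $927.71 + $24.85 + $42.47 + $138.18 + $210.80 = $1485.34
Net pay = $3454.59 − $1485.34 = $1969.25

$1969.25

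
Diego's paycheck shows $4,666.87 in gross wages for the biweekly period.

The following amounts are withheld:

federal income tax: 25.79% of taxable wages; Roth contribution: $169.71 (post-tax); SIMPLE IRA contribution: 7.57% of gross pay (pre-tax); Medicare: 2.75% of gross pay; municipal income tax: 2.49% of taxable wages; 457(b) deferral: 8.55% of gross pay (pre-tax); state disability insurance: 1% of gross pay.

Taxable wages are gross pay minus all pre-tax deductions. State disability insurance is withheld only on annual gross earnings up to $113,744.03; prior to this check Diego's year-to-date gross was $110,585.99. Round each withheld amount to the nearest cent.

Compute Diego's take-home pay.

$2,477.90

SIMPLE IRA contribution: $4,666.87 × 0.0757 = $353.28
457(b) deferral: $4,666.87 × 0.0855 = $399.02
Pre-tax total = $353.28 + $399.02 = $752.30
Taxable wages = $4,666.87 − $752.30 = $3,914.57
Federal income tax: $3,914.57 × 0.2579 = $1,009.57
Municipal income tax: $3,914.57 × 0.0249 = $97.47
Medicare: $4,666.87 × 0.0275 = $128.34
State disability insurance: only $113,744.03 − $110,585.99 = $3,158.04 of this check is subject → $3,158.04 × 0.01 = $31.58
Roth contribution: $169.71
Total deductions = $353.28 + $399.02 + $1,009.57 + $97.47 + $128.34 + $31.58 + $169.71 = $2,188.97
Net pay = $4,666.87 − $2,188.97 = $2,477.90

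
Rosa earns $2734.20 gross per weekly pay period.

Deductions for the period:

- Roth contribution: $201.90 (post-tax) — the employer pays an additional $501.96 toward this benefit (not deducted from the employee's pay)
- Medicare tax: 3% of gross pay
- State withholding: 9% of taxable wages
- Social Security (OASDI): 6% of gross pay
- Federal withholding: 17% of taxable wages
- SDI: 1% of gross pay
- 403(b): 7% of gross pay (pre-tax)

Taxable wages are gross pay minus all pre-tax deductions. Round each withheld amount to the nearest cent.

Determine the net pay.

$1406.36

403(b): $2734.20 × 0.07 = $191.39
Taxable wages = $2734.20 − $191.39 = $2542.81
Federal withholding: $2542.81 × 0.17 = $432.28
State withholding: $2542.81 × 0.09 = $228.85
SDI: $2734.20 × 0.01 = $27.34
Social Security (OASDI): $2734.20 × 0.06 = $164.05
Medicare tax: $2734.20 × 0.03 = $82.03
Roth contribution: $201.90
(Employer's $501.96 toward Roth contribution is not withheld from the employee.)
Total deductions = $191.39 + $432.28 + $228.85 + $27.34 + $164.05 + $82.03 + $201.90 = $1327.84
Net pay = $2734.20 − $1327.84 = $1406.36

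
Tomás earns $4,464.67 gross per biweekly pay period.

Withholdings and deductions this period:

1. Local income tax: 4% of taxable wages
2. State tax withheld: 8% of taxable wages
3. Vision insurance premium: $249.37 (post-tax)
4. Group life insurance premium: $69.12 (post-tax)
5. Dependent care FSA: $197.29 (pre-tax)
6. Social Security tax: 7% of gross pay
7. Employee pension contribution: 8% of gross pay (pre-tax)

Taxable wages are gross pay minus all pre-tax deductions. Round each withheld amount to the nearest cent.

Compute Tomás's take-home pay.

Dependent care FSA: $197.29
Employee pension contribution: $4,464.67 × 0.08 = $357.17
Pre-tax total = $197.29 + $357.17 = $554.46
Taxable wages = $4,464.67 − $554.46 = $3,910.21
State tax withheld: $3,910.21 × 0.08 = $312.82
Local income tax: $3,910.21 × 0.04 = $156.41
Social Security tax: $4,464.67 × 0.07 = $312.53
Vision insurance premium: $249.37
Group life insurance premium: $69.12
Total deductions = $197.29 + $357.17 + $312.82 + $156.41 + $312.53 + $249.37 + $69.12 = $1,654.71
Net pay = $4,464.67 − $1,654.71 = $2,809.96

$2,809.96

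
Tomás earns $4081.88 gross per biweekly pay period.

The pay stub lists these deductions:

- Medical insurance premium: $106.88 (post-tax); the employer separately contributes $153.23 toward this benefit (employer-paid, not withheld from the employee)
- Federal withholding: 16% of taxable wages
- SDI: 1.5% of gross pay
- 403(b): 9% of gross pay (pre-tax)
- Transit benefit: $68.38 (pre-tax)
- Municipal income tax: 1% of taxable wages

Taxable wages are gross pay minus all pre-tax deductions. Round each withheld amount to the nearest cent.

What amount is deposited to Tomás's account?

$2858.18

Transit benefit: $68.38
403(b): $4081.88 × 0.09 = $367.37
Pre-tax total = $68.38 + $367.37 = $435.75
Taxable wages = $4081.88 − $435.75 = $3646.13
Municipal income tax: $3646.13 × 0.01 = $36.46
Federal withholding: $3646.13 × 0.16 = $583.38
SDI: $4081.88 × 0.015 = $61.23
Medical insurance premium: $106.88
(Employer's $153.23 toward medical insurance premium is not withheld from the employee.)
Total deductions = $68.38 + $367.37 + $36.46 + $583.38 + $61.23 + $106.88 = $1223.70
Net pay = $4081.88 − $1223.70 = $2858.18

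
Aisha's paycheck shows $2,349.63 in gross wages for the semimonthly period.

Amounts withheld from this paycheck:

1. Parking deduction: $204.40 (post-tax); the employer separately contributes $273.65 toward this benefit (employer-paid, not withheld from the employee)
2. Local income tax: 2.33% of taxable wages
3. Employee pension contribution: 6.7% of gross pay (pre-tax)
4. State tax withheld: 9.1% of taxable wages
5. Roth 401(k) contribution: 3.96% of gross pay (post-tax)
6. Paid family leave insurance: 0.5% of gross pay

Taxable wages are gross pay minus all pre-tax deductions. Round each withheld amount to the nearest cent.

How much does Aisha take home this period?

$1,632.43

Employee pension contribution: $2,349.63 × 0.067 = $157.43
Taxable wages = $2,349.63 − $157.43 = $2,192.20
Local income tax: $2,192.20 × 0.0233 = $51.08
State tax withheld: $2,192.20 × 0.091 = $199.49
Paid family leave insurance: $2,349.63 × 0.005 = $11.75
Roth 401(k) contribution: $2,349.63 × 0.0396 = $93.05
Parking deduction: $204.40
(Employer's $273.65 toward parking deduction is not withheld from the employee.)
Total deductions = $157.43 + $51.08 + $199.49 + $11.75 + $93.05 + $204.40 = $717.20
Net pay = $2,349.63 − $717.20 = $1,632.43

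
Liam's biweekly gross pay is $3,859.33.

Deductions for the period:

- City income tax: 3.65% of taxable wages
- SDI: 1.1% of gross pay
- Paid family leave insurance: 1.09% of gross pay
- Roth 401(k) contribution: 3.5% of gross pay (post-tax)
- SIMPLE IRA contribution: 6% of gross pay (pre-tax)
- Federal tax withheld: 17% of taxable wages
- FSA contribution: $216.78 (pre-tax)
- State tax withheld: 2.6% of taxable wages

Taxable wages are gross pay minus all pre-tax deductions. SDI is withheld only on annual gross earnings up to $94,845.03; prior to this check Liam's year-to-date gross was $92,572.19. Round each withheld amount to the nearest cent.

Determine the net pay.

$2,415.78

FSA contribution: $216.78
SIMPLE IRA contribution: $3,859.33 × 0.06 = $231.56
Pre-tax total = $216.78 + $231.56 = $448.34
Taxable wages = $3,859.33 − $448.34 = $3,410.99
City income tax: $3,410.99 × 0.0365 = $124.50
Federal tax withheld: $3,410.99 × 0.17 = $579.87
State tax withheld: $3,410.99 × 0.026 = $88.69
Paid family leave insurance: $3,859.33 × 0.0109 = $42.07
SDI: only $94,845.03 − $92,572.19 = $2,272.84 of this check is subject → $2,272.84 × 0.011 = $25.00
Roth 401(k) contribution: $3,859.33 × 0.035 = $135.08
Total deductions = $216.78 + $231.56 + $124.50 + $579.87 + $88.69 + $42.07 + $25.00 + $135.08 = $1,443.55
Net pay = $3,859.33 − $1,443.55 = $2,415.78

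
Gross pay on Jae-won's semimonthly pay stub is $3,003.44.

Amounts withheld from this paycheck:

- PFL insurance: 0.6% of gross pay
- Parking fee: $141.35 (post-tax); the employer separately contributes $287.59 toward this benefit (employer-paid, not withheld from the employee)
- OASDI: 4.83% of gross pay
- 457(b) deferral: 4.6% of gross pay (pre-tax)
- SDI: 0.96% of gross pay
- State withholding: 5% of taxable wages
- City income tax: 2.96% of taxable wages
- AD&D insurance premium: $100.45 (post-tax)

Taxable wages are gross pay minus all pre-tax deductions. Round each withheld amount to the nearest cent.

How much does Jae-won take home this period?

$2,203.49

457(b) deferral: $3,003.44 × 0.046 = $138.16
Taxable wages = $3,003.44 − $138.16 = $2,865.28
City income tax: $2,865.28 × 0.0296 = $84.81
State withholding: $2,865.28 × 0.05 = $143.26
PFL insurance: $3,003.44 × 0.006 = $18.02
OASDI: $3,003.44 × 0.0483 = $145.07
SDI: $3,003.44 × 0.0096 = $28.83
AD&D insurance premium: $100.45
Parking fee: $141.35
(Employer's $287.59 toward parking fee is not withheld from the employee.)
Total deductions = $138.16 + $84.81 + $143.26 + $18.02 + $145.07 + $28.83 + $100.45 + $141.35 = $799.95
Net pay = $3,003.44 − $799.95 = $2,203.49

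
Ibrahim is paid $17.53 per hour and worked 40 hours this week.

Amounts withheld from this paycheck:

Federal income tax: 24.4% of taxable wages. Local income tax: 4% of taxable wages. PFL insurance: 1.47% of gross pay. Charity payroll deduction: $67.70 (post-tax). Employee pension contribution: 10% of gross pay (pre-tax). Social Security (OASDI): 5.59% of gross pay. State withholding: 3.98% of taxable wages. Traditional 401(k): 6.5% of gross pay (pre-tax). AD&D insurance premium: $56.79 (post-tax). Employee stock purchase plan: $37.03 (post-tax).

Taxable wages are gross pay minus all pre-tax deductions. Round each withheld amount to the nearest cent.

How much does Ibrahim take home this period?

$184.89

Gross pay: 40 × $17.53 = $701.20
Employee pension contribution: $701.20 × 0.1 = $70.12
Traditional 401(k): $701.20 × 0.065 = $45.58
Pre-tax total = $70.12 + $45.58 = $115.70
Taxable wages = $701.20 − $115.70 = $585.50
Local income tax: $585.50 × 0.04 = $23.42
State withholding: $585.50 × 0.0398 = $23.30
Federal income tax: $585.50 × 0.244 = $142.86
PFL insurance: $701.20 × 0.0147 = $10.31
Social Security (OASDI): $701.20 × 0.0559 = $39.20
Charity payroll deduction: $67.70
Employee stock purchase plan: $37.03
AD&D insurance premium: $56.79
Total deductions = $70.12 + $45.58 + $23.42 + $23.30 + $142.86 + $10.31 + $39.20 + $67.70 + $37.03 + $56.79 = $516.31
Net pay = $701.20 − $516.31 = $184.89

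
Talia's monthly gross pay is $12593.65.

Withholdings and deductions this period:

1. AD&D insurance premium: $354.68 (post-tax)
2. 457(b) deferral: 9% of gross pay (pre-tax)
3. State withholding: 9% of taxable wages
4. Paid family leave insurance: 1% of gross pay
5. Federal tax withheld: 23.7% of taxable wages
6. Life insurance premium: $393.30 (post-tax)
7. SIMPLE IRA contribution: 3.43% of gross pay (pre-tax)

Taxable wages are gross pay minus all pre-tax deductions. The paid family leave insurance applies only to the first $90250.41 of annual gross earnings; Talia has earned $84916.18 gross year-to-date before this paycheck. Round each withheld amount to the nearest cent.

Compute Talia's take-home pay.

$6620.70

SIMPLE IRA contribution: $12593.65 × 0.0343 = $431.96
457(b) deferral: $12593.65 × 0.09 = $1133.43
Pre-tax total = $431.96 + $1133.43 = $1565.39
Taxable wages = $12593.65 − $1565.39 = $11028.26
State withholding: $11028.26 × 0.09 = $992.54
Federal tax withheld: $11028.26 × 0.237 = $2613.70
Paid family leave insurance: only $90250.41 − $84916.18 = $5334.23 of this check is subject → $5334.23 × 0.01 = $53.34
Life insurance premium: $393.30
AD&D insurance premium: $354.68
Total deductions = $431.96 + $1133.43 + $992.54 + $2613.70 + $53.34 + $393.30 + $354.68 = $5972.95
Net pay = $12593.65 − $5972.95 = $6620.70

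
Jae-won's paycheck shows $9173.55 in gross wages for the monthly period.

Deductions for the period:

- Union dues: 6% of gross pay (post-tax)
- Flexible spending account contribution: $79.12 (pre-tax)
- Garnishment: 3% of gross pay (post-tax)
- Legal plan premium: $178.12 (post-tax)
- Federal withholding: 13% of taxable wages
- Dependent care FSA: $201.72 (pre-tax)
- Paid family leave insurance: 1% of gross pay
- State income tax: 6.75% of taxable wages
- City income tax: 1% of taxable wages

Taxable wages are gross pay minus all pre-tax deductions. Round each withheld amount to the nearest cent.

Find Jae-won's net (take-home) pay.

$5951.99

Flexible spending account contribution: $79.12
Dependent care FSA: $201.72
Pre-tax total = $79.12 + $201.72 = $280.84
Taxable wages = $9173.55 − $280.84 = $8892.71
Federal withholding: $8892.71 × 0.13 = $1156.05
City income tax: $8892.71 × 0.01 = $88.93
State income tax: $8892.71 × 0.0675 = $600.26
Paid family leave insurance: $9173.55 × 0.01 = $91.74
Garnishment: $9173.55 × 0.03 = $275.21
Union dues: $9173.55 × 0.06 = $550.41
Legal plan premium: $178.12
Total deductions = $79.12 + $201.72 + $1156.05 + $88.93 + $600.26 + $91.74 + $275.21 + $550.41 + $178.12 = $3221.56
Net pay = $9173.55 − $3221.56 = $5951.99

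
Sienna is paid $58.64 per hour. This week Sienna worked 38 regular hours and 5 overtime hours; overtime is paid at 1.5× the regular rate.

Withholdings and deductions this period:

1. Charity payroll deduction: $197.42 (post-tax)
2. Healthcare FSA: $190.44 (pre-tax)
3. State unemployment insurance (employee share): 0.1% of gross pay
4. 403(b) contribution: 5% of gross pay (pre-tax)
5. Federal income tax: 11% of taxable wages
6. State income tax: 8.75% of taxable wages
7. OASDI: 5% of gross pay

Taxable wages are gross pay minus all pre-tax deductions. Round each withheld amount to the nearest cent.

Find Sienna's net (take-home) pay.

$1547.78

Regular pay: 38 × $58.64 = $2228.32
Overtime pay: 5 × $58.64 × 1.5 = $439.80
Gross pay = $2228.32 + $439.80 = $2668.12
Healthcare FSA: $190.44
403(b) contribution: $2668.12 × 0.05 = $133.41
Pre-tax total = $190.44 + $133.41 = $323.85
Taxable wages = $2668.12 − $323.85 = $2344.27
Federal income tax: $2344.27 × 0.11 = $257.87
State income tax: $2344.27 × 0.0875 = $205.12
State unemployment insurance (employee share): $2668.12 × 0.001 = $2.67
OASDI: $2668.12 × 0.05 = $133.41
Charity payroll deduction: $197.42
Total deductions = $190.44 + $133.41 + $257.87 + $205.12 + $2.67 + $133.41 + $197.42 = $1120.34
Net pay = $2668.12 − $1120.34 = $1547.78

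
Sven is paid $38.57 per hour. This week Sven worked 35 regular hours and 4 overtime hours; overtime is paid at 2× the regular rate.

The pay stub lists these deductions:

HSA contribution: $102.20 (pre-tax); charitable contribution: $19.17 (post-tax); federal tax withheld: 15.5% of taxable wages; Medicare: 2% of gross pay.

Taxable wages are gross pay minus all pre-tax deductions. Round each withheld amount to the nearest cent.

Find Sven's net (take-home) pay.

$1262.74

Regular pay: 35 × $38.57 = $1349.95
Overtime pay: 4 × $38.57 × 2 = $308.56
Gross pay = $1349.95 + $308.56 = $1658.51
HSA contribution: $102.20
Taxable wages = $1658.51 − $102.20 = $1556.31
Federal tax withheld: $1556.31 × 0.155 = $241.23
Medicare: $1658.51 × 0.02 = $33.17
Charitable contribution: $19.17
Total deductions = $102.20 + $241.23 + $33.17 + $19.17 = $395.77
Net pay = $1658.51 − $395.77 = $1262.74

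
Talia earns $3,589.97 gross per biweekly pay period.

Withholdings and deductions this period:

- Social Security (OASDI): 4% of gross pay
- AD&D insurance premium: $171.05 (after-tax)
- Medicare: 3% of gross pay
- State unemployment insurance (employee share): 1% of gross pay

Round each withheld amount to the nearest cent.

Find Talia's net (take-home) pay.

$3,131.72

Medicare: $3,589.97 × 0.03 = $107.70
State unemployment insurance (employee share): $3,589.97 × 0.01 = $35.90
Social Security (OASDI): $3,589.97 × 0.04 = $143.60
AD&D insurance premium: $171.05
Total deductions = $107.70 + $35.90 + $143.60 + $171.05 = $458.25
Net pay = $3,589.97 − $458.25 = $3,131.72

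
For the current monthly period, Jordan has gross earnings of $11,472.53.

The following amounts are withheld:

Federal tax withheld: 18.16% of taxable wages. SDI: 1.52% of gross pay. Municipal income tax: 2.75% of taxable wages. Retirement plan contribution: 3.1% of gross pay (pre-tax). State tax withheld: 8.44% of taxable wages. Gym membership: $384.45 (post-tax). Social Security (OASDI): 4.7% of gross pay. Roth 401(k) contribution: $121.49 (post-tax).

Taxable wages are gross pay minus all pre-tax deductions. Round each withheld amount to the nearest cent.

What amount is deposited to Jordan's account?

$6,634.55

Retirement plan contribution: $11,472.53 × 0.031 = $355.65
Taxable wages = $11,472.53 − $355.65 = $11,116.88
State tax withheld: $11,116.88 × 0.0844 = $938.26
Municipal income tax: $11,116.88 × 0.0275 = $305.71
Federal tax withheld: $11,116.88 × 0.1816 = $2,018.83
Social Security (OASDI): $11,472.53 × 0.047 = $539.21
SDI: $11,472.53 × 0.0152 = $174.38
Gym membership: $384.45
Roth 401(k) contribution: $121.49
Total deductions = $355.65 + $938.26 + $305.71 + $2,018.83 + $539.21 + $174.38 + $384.45 + $121.49 = $4,837.98
Net pay = $11,472.53 − $4,837.98 = $6,634.55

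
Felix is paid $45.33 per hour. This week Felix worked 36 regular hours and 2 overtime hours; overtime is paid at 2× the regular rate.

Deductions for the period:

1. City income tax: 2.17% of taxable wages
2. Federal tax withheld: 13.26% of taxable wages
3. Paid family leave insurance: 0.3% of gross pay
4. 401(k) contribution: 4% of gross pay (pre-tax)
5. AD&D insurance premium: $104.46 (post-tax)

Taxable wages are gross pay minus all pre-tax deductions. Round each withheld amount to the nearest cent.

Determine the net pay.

Regular pay: 36 × $45.33 = $1,631.88
Overtime pay: 2 × $45.33 × 2 = $181.32
Gross pay = $1,631.88 + $181.32 = $1,813.20
401(k) contribution: $1,813.20 × 0.04 = $72.53
Taxable wages = $1,813.20 − $72.53 = $1,740.67
Federal tax withheld: $1,740.67 × 0.1326 = $230.81
City income tax: $1,740.67 × 0.0217 = $37.77
Paid family leave insurance: $1,813.20 × 0.003 = $5.44
AD&D insurance premium: $104.46
Total deductions = $72.53 + $230.81 + $37.77 + $5.44 + $104.46 = $451.01
Net pay = $1,813.20 − $451.01 = $1,362.19

$1,362.19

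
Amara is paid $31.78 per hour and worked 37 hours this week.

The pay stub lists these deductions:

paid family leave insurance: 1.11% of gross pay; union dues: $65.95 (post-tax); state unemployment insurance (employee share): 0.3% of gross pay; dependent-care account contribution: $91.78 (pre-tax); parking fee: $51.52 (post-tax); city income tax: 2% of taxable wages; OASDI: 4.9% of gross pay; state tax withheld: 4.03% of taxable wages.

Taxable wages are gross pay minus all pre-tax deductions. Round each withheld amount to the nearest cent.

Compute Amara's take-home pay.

$827.04

Gross pay: 37 × $31.78 = $1,175.86
Dependent-care account contribution: $91.78
Taxable wages = $1,175.86 − $91.78 = $1,084.08
State tax withheld: $1,084.08 × 0.0403 = $43.69
City income tax: $1,084.08 × 0.02 = $21.68
OASDI: $1,175.86 × 0.049 = $57.62
Paid family leave insurance: $1,175.86 × 0.0111 = $13.05
State unemployment insurance (employee share): $1,175.86 × 0.003 = $3.53
Union dues: $65.95
Parking fee: $51.52
Total deductions = $91.78 + $43.69 + $21.68 + $57.62 + $13.05 + $3.53 + $65.95 + $51.52 = $348.82
Net pay = $1,175.86 − $348.82 = $827.04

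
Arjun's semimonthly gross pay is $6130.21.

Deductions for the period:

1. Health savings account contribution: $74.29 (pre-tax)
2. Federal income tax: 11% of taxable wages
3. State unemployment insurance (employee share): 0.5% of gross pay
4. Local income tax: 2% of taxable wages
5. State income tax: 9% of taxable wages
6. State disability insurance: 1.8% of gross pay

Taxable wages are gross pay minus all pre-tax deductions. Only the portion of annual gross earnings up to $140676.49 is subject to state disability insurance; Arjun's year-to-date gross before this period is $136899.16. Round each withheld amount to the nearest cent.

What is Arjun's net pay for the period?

Health savings account contribution: $74.29
Taxable wages = $6130.21 − $74.29 = $6055.92
Local income tax: $6055.92 × 0.02 = $121.12
State income tax: $6055.92 × 0.09 = $545.03
Federal income tax: $6055.92 × 0.11 = $666.15
State disability insurance: only $140676.49 − $136899.16 = $3777.33 of this check is subject → $3777.33 × 0.018 = $67.99
State unemployment insurance (employee share): $6130.21 × 0.005 = $30.65
Total deductions = $74.29 + $121.12 + $545.03 + $666.15 + $67.99 + $30.65 = $1505.23
Net pay = $6130.21 − $1505.23 = $4624.98

$4624.98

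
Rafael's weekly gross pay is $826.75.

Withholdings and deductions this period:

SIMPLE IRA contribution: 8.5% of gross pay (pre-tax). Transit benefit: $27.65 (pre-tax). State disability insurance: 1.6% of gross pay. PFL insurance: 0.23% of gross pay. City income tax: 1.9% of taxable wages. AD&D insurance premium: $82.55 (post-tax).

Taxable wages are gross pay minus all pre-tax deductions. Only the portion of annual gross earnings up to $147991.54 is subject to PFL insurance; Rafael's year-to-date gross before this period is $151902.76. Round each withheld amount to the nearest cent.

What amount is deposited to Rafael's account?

Transit benefit: $27.65
SIMPLE IRA contribution: $826.75 × 0.085 = $70.27
Pre-tax total = $27.65 + $70.27 = $97.92
Taxable wages = $826.75 − $97.92 = $728.83
City income tax: $728.83 × 0.019 = $13.85
PFL insurance: annual cap $147991.54 already reached (YTD $151902.76), so $0.00
State disability insurance: $826.75 × 0.016 = $13.23
AD&D insurance premium: $82.55
Total deductions = $27.65 + $70.27 + $13.85 + $0.00 + $13.23 + $82.55 = $207.55
Net pay = $826.75 − $207.55 = $619.20

$619.20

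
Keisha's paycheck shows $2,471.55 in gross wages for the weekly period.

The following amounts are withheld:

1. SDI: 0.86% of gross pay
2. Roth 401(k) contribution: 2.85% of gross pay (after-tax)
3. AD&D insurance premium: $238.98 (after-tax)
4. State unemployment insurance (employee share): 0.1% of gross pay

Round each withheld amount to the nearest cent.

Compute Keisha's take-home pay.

SDI: $2,471.55 × 0.0086 = $21.26
State unemployment insurance (employee share): $2,471.55 × 0.001 = $2.47
AD&D insurance premium: $238.98
Roth 401(k) contribution: $2,471.55 × 0.0285 = $70.44
Total deductions = $21.26 + $2.47 + $238.98 + $70.44 = $333.15
Net pay = $2,471.55 − $333.15 = $2,138.40

$2,138.40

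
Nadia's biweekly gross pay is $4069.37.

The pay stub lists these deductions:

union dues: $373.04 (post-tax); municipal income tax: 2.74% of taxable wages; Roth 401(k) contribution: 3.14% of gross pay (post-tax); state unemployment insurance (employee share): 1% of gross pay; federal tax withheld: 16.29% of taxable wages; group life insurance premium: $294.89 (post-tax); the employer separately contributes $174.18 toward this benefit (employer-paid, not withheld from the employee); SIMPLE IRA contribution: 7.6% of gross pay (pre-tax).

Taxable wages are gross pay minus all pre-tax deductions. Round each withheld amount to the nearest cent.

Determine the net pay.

SIMPLE IRA contribution: $4069.37 × 0.076 = $309.27
Taxable wages = $4069.37 − $309.27 = $3760.10
Municipal income tax: $3760.10 × 0.0274 = $103.03
Federal tax withheld: $3760.10 × 0.1629 = $612.52
State unemployment insurance (employee share): $4069.37 × 0.01 = $40.69
Group life insurance premium: $294.89
Union dues: $373.04
Roth 401(k) contribution: $4069.37 × 0.0314 = $127.78
(Employer's $174.18 toward group life insurance premium is not withheld from the employee.)
Total deductions = $309.27 + $103.03 + $612.52 + $40.69 + $294.89 + $373.04 + $127.78 = $1861.22
Net pay = $4069.37 − $1861.22 = $2208.15

$2208.15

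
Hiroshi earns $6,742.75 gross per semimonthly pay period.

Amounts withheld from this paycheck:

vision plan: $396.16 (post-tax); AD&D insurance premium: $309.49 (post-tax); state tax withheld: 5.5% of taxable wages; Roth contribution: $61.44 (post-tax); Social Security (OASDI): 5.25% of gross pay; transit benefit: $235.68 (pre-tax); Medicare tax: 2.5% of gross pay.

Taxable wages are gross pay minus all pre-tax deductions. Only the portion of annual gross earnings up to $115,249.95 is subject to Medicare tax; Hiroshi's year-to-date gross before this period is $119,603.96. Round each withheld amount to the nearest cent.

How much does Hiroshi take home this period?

$5,028.10

Transit benefit: $235.68
Taxable wages = $6,742.75 − $235.68 = $6,507.07
State tax withheld: $6,507.07 × 0.055 = $357.89
Medicare tax: annual cap $115,249.95 already reached (YTD $119,603.96), so $0.00
Social Security (OASDI): $6,742.75 × 0.0525 = $353.99
Roth contribution: $61.44
Vision plan: $396.16
AD&D insurance premium: $309.49
Total deductions = $235.68 + $357.89 + $0.00 + $353.99 + $61.44 + $396.16 + $309.49 = $1,714.65
Net pay = $6,742.75 − $1,714.65 = $5,028.10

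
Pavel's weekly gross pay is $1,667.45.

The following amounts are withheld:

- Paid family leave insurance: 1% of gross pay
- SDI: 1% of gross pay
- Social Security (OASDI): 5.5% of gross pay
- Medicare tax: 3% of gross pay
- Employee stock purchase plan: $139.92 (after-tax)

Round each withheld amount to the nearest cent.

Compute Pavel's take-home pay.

$1,352.46

Medicare tax: $1,667.45 × 0.03 = $50.02
Paid family leave insurance: $1,667.45 × 0.01 = $16.67
Social Security (OASDI): $1,667.45 × 0.055 = $91.71
SDI: $1,667.45 × 0.01 = $16.67
Employee stock purchase plan: $139.92
Total deductions = $50.02 + $16.67 + $91.71 + $16.67 + $139.92 = $314.99
Net pay = $1,667.45 − $314.99 = $1,352.46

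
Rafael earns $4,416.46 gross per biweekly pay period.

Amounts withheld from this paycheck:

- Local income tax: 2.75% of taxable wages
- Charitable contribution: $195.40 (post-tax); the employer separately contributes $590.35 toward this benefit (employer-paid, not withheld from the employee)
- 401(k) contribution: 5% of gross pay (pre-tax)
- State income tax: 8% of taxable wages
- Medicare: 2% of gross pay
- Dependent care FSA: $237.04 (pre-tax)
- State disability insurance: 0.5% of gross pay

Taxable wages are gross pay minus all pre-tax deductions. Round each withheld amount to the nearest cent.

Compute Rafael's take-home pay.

$3,227.24

401(k) contribution: $4,416.46 × 0.05 = $220.82
Dependent care FSA: $237.04
Pre-tax total = $220.82 + $237.04 = $457.86
Taxable wages = $4,416.46 − $457.86 = $3,958.60
State income tax: $3,958.60 × 0.08 = $316.69
Local income tax: $3,958.60 × 0.0275 = $108.86
State disability insurance: $4,416.46 × 0.005 = $22.08
Medicare: $4,416.46 × 0.02 = $88.33
Charitable contribution: $195.40
(Employer's $590.35 toward charitable contribution is not withheld from the employee.)
Total deductions = $220.82 + $237.04 + $316.69 + $108.86 + $22.08 + $88.33 + $195.40 = $1,189.22
Net pay = $4,416.46 − $1,189.22 = $3,227.24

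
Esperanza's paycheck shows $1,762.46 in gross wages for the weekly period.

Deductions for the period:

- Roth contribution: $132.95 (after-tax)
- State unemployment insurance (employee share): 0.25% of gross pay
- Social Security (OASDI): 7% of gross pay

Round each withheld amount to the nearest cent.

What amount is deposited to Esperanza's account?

$1,501.73

State unemployment insurance (employee share): $1,762.46 × 0.0025 = $4.41
Social Security (OASDI): $1,762.46 × 0.07 = $123.37
Roth contribution: $132.95
Total deductions = $4.41 + $123.37 + $132.95 = $260.73
Net pay = $1,762.46 − $260.73 = $1,501.73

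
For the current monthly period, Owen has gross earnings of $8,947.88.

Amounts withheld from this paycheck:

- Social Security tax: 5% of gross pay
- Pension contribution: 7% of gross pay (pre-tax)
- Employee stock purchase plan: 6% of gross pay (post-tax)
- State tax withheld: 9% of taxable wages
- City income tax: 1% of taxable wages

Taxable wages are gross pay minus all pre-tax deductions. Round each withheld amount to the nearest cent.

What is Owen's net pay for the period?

Pension contribution: $8,947.88 × 0.07 = $626.35
Taxable wages = $8,947.88 − $626.35 = $8,321.53
State tax withheld: $8,321.53 × 0.09 = $748.94
City income tax: $8,321.53 × 0.01 = $83.22
Social Security tax: $8,947.88 × 0.05 = $447.39
Employee stock purchase plan: $8,947.88 × 0.06 = $536.87
Total deductions = $626.35 + $748.94 + $83.22 + $447.39 + $536.87 = $2,442.77
Net pay = $8,947.88 − $2,442.77 = $6,505.11

$6,505.11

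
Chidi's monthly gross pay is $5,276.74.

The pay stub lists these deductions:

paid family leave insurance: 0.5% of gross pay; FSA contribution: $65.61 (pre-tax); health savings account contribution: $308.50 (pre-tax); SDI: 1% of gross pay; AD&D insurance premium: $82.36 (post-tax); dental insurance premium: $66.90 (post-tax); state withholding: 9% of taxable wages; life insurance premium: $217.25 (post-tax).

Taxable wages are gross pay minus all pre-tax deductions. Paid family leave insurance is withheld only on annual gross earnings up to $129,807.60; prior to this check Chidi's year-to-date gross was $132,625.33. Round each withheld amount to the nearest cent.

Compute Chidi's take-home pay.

$4,042.11

Health savings account contribution: $308.50
FSA contribution: $65.61
Pre-tax total = $308.50 + $65.61 = $374.11
Taxable wages = $5,276.74 − $374.11 = $4,902.63
State withholding: $4,902.63 × 0.09 = $441.24
SDI: $5,276.74 × 0.01 = $52.77
Paid family leave insurance: annual cap $129,807.60 already reached (YTD $132,625.33), so $0.00
AD&D insurance premium: $82.36
Dental insurance premium: $66.90
Life insurance premium: $217.25
Total deductions = $308.50 + $65.61 + $441.24 + $52.77 + $0.00 + $82.36 + $66.90 + $217.25 = $1,234.63
Net pay = $5,276.74 − $1,234.63 = $4,042.11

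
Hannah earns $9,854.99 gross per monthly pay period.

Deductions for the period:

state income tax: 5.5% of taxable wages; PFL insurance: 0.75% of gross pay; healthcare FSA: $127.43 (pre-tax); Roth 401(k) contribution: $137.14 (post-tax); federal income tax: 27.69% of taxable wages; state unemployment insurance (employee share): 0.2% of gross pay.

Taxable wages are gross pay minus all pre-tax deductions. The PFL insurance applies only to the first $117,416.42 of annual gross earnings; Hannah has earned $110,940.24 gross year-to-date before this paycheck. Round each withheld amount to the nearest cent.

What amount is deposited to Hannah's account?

Healthcare FSA: $127.43
Taxable wages = $9,854.99 − $127.43 = $9,727.56
State income tax: $9,727.56 × 0.055 = $535.02
Federal income tax: $9,727.56 × 0.2769 = $2,693.56
State unemployment insurance (employee share): $9,854.99 × 0.002 = $19.71
PFL insurance: only $117,416.42 − $110,940.24 = $6,476.18 of this check is subject → $6,476.18 × 0.0075 = $48.57
Roth 401(k) contribution: $137.14
Total deductions = $127.43 + $535.02 + $2,693.56 + $19.71 + $48.57 + $137.14 = $3,561.43
Net pay = $9,854.99 − $3,561.43 = $6,293.56

$6,293.56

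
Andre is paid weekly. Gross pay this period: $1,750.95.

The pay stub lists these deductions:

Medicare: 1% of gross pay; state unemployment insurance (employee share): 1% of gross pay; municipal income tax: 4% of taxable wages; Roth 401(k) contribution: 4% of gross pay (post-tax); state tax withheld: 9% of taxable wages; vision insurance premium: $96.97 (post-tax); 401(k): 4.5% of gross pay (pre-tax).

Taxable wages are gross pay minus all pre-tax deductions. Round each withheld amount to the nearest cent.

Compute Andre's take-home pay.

$1,252.75

401(k): $1,750.95 × 0.045 = $78.79
Taxable wages = $1,750.95 − $78.79 = $1,672.16
State tax withheld: $1,672.16 × 0.09 = $150.49
Municipal income tax: $1,672.16 × 0.04 = $66.89
Medicare: $1,750.95 × 0.01 = $17.51
State unemployment insurance (employee share): $1,750.95 × 0.01 = $17.51
Vision insurance premium: $96.97
Roth 401(k) contribution: $1,750.95 × 0.04 = $70.04
Total deductions = $78.79 + $150.49 + $66.89 + $17.51 + $17.51 + $96.97 + $70.04 = $498.20
Net pay = $1,750.95 − $498.20 = $1,252.75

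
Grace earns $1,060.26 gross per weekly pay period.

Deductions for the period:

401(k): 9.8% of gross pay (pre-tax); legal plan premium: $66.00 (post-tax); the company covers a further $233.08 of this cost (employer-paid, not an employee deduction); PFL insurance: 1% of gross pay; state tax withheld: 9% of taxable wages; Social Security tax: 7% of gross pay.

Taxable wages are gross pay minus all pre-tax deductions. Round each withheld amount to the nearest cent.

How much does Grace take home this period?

$719.46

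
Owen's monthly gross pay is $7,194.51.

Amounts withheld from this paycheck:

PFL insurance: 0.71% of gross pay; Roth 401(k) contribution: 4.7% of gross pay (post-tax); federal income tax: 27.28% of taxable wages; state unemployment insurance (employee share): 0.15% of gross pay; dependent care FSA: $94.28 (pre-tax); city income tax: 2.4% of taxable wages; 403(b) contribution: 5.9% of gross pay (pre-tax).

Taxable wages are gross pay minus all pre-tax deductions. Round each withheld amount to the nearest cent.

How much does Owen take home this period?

Dependent care FSA: $94.28
403(b) contribution: $7,194.51 × 0.059 = $424.48
Pre-tax total = $94.28 + $424.48 = $518.76
Taxable wages = $7,194.51 − $518.76 = $6,675.75
City income tax: $6,675.75 × 0.024 = $160.22
Federal income tax: $6,675.75 × 0.2728 = $1,821.14
State unemployment insurance (employee share): $7,194.51 × 0.0015 = $10.79
PFL insurance: $7,194.51 × 0.0071 = $51.08
Roth 401(k) contribution: $7,194.51 × 0.047 = $338.14
Total deductions = $94.28 + $424.48 + $160.22 + $1,821.14 + $10.79 + $51.08 + $338.14 = $2,900.13
Net pay = $7,194.51 − $2,900.13 = $4,294.38

$4,294.38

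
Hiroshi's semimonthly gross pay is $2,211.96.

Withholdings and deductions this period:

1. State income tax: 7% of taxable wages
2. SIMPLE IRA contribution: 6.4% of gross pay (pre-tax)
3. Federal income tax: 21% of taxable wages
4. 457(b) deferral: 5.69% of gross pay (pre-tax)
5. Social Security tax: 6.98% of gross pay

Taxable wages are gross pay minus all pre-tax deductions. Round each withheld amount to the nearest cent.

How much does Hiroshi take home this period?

457(b) deferral: $2,211.96 × 0.0569 = $125.86
SIMPLE IRA contribution: $2,211.96 × 0.064 = $141.57
Pre-tax total = $125.86 + $141.57 = $267.43
Taxable wages = $2,211.96 − $267.43 = $1,944.53
State income tax: $1,944.53 × 0.07 = $136.12
Federal income tax: $1,944.53 × 0.21 = $408.35
Social Security tax: $2,211.96 × 0.0698 = $154.39
Total deductions = $125.86 + $141.57 + $136.12 + $408.35 + $154.39 = $966.29
Net pay = $2,211.96 − $966.29 = $1,245.67

$1,245.67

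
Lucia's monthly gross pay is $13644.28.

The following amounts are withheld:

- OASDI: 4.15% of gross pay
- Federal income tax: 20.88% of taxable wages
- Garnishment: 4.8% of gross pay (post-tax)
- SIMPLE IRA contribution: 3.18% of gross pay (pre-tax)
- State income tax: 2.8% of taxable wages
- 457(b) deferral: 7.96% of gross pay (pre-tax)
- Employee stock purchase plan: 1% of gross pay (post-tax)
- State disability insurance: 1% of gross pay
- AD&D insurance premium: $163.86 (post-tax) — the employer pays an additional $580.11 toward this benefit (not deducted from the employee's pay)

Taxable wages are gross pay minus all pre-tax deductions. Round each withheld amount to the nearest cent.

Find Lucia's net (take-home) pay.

$7595.36

457(b) deferral: $13644.28 × 0.0796 = $1086.08
SIMPLE IRA contribution: $13644.28 × 0.0318 = $433.89
Pre-tax total = $1086.08 + $433.89 = $1519.97
Taxable wages = $13644.28 − $1519.97 = $12124.31
Federal income tax: $12124.31 × 0.2088 = $2531.56
State income tax: $12124.31 × 0.028 = $339.48
OASDI: $13644.28 × 0.0415 = $566.24
State disability insurance: $13644.28 × 0.01 = $136.44
Employee stock purchase plan: $13644.28 × 0.01 = $136.44
Garnishment: $13644.28 × 0.048 = $654.93
AD&D insurance premium: $163.86
(Employer's $580.11 toward AD&D insurance premium is not withheld from the employee.)
Total deductions = $1086.08 + $433.89 + $2531.56 + $339.48 + $566.24 + $136.44 + $136.44 + $654.93 + $163.86 = $6048.92
Net pay = $13644.28 − $6048.92 = $7595.36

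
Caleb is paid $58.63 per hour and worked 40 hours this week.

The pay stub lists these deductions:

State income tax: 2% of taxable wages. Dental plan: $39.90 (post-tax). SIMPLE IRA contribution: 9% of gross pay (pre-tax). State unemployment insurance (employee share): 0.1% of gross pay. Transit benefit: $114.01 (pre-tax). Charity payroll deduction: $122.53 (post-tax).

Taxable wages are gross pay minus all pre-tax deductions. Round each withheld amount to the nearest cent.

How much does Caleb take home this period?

Gross pay: 40 × $58.63 = $2,345.20
SIMPLE IRA contribution: $2,345.20 × 0.09 = $211.07
Transit benefit: $114.01
Pre-tax total = $211.07 + $114.01 = $325.08
Taxable wages = $2,345.20 − $325.08 = $2,020.12
State income tax: $2,020.12 × 0.02 = $40.40
State unemployment insurance (employee share): $2,345.20 × 0.001 = $2.35
Dental plan: $39.90
Charity payroll deduction: $122.53
Total deductions = $211.07 + $114.01 + $40.40 + $2.35 + $39.90 + $122.53 = $530.26
Net pay = $2,345.20 − $530.26 = $1,814.94

$1,814.94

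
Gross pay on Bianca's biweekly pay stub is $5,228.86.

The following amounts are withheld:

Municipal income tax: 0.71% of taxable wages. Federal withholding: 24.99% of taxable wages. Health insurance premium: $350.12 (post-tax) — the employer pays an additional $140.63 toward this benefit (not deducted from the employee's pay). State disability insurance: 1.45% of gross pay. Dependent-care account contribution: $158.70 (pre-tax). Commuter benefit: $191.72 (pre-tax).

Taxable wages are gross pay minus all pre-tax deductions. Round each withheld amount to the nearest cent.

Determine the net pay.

$3,198.74

Dependent-care account contribution: $158.70
Commuter benefit: $191.72
Pre-tax total = $158.70 + $191.72 = $350.42
Taxable wages = $5,228.86 − $350.42 = $4,878.44
Federal withholding: $4,878.44 × 0.2499 = $1,219.12
Municipal income tax: $4,878.44 × 0.0071 = $34.64
State disability insurance: $5,228.86 × 0.0145 = $75.82
Health insurance premium: $350.12
(Employer's $140.63 toward health insurance premium is not withheld from the employee.)
Total deductions = $158.70 + $191.72 + $1,219.12 + $34.64 + $75.82 + $350.12 = $2,030.12
Net pay = $5,228.86 − $2,030.12 = $3,198.74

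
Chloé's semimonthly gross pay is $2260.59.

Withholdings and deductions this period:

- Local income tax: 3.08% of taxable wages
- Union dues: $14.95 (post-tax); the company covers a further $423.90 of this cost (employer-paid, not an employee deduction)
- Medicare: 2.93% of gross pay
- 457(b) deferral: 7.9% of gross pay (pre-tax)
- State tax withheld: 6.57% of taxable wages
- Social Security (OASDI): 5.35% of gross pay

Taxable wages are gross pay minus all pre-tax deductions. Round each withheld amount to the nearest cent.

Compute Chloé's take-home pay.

$1678.95

457(b) deferral: $2260.59 × 0.079 = $178.59
Taxable wages = $2260.59 − $178.59 = $2082.00
State tax withheld: $2082.00 × 0.0657 = $136.79
Local income tax: $2082.00 × 0.0308 = $64.13
Social Security (OASDI): $2260.59 × 0.0535 = $120.94
Medicare: $2260.59 × 0.0293 = $66.24
Union dues: $14.95
(Employer's $423.90 toward union dues is not withheld from the employee.)
Total deductions = $178.59 + $136.79 + $64.13 + $120.94 + $66.24 + $14.95 = $581.64
Net pay = $2260.59 − $581.64 = $1678.95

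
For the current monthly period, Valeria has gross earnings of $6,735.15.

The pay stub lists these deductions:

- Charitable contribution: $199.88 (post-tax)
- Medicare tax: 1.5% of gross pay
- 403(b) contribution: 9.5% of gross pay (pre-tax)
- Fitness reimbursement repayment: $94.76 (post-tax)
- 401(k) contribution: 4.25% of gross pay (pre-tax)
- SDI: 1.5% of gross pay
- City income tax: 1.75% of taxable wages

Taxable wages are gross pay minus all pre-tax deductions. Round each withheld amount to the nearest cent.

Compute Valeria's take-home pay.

$5,210.71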